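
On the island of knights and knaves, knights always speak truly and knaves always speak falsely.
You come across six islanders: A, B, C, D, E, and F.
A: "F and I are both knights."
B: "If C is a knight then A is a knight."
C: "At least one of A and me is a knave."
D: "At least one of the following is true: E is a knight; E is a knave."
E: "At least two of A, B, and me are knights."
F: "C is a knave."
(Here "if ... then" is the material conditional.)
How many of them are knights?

The unique consistent assignment is A=knave, B=knave, C=knight, D=knight, E=knave, F=knave.
That has 2 knights.

2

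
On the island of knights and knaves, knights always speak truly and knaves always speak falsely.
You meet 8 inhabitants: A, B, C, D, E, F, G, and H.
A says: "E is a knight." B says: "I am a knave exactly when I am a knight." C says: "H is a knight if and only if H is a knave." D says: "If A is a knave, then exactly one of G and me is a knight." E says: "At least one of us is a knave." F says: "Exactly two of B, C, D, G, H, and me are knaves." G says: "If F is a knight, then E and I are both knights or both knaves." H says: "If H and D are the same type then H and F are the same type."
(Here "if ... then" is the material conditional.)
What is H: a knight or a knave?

H is a knight.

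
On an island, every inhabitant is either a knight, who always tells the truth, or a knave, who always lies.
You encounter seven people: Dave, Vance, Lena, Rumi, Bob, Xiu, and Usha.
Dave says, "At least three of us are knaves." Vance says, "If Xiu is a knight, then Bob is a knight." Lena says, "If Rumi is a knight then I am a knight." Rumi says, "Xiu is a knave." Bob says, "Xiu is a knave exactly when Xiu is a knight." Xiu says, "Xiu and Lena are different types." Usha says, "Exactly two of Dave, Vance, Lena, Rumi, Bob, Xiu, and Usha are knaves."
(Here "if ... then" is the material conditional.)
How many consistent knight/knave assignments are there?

1

Consistent assignments:
  Dave=knight, Vance=knight, Lena=knave, Rumi=knight, Bob=knave, Xiu=knave, Usha=knave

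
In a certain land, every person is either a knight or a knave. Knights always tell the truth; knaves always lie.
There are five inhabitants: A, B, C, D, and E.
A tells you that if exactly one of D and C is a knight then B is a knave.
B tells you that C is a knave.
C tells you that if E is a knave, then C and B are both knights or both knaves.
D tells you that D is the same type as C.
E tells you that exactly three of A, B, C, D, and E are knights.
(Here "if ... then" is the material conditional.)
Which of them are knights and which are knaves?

Knights: A, C, and E. Knaves: B and D.

A is a knight, so "if exactly one of D and C is a knight then B is a knave" must be True — and it is.
Since B is a knave, "C is a knave" needs to be false, which holds.
Since C is a knight, "if E is a knave, then C and B are both knights or both knaves" needs to be True, which holds.
As a knave, D's statement "D is the same type as C" should be false; it is.
Since E is a knight, "exactly three of A, B, C, D, and E are knights" needs to be True, which holds.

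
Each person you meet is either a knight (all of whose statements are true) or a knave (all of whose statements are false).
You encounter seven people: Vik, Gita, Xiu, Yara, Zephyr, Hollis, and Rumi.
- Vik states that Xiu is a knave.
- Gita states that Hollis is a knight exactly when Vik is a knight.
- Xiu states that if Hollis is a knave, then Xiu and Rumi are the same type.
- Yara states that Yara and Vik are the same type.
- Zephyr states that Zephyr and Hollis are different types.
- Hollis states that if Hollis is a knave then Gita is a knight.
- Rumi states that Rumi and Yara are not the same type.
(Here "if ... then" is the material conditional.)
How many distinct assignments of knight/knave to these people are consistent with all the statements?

2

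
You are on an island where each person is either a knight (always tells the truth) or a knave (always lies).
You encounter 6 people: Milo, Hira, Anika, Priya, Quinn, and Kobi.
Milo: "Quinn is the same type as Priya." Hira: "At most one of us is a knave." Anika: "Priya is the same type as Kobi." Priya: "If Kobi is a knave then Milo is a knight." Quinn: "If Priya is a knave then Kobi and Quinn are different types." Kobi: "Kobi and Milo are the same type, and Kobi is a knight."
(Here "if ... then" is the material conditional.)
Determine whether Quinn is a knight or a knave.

Quinn is a knight.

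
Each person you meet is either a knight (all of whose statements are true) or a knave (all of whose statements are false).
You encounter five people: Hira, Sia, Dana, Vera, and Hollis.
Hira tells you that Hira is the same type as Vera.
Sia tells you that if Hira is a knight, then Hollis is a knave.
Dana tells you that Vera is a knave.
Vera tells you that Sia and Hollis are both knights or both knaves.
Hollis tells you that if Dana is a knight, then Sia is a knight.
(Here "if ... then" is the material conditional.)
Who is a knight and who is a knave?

Hira is a knave; "Hira is the same type as Vera" is false, as required.
Sia is a knight; "if Hira is a knight, then Hollis is a knave" is True, as required.
Dana (knave): "Vera is a knave" — false. ✓
Vera is a knight, so "Sia and Hollis are both knights or both knaves" must be True — and it is.
Since Hollis is a knight, "if Dana is a knight, then Sia is a knight" needs to be True, which holds.

Hira is a knave, Sia is a knight, Dana is a knave, Vera is a knight, and Hollis is a knight.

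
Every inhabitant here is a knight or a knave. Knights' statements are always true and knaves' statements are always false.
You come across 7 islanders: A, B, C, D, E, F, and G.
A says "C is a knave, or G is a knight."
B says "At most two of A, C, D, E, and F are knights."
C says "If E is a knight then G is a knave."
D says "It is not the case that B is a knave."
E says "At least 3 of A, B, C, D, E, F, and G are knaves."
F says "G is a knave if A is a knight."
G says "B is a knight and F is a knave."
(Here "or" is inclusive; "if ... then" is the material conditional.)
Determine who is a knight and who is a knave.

A is a knave, B is a knave, C is a knight, D is a knave, E is a knight, F is a knight, and G is a knave.

A (knave): "C is a knave, or G is a knight" — False. ✓
B is a knave; "at most two of A, C, D, E, and F are knights" is False, as required.
As a knight, C's statement "if E is a knight then G is a knave" should be true; it is.
Since D is a knave, "it is not the case that B is a knave" needs to be False, which holds.
E (knight): "at least 3 of A, B, C, D, E, F, and G are knaves" — true. ✓
F is a knight; "G is a knave if A is a knight" is true, as required.
G is a knave, so "B is a knight and F is a knave" must be False — and it is.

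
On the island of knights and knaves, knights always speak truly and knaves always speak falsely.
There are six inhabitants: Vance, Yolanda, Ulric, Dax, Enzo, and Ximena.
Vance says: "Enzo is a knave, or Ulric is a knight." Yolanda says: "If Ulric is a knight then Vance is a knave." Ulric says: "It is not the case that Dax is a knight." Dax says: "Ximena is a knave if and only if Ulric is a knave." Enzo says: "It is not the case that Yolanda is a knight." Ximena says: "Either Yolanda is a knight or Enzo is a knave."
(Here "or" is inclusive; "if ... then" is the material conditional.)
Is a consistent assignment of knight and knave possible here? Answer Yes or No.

Yes

One consistent assignment: Vance=knight, Yolanda=knave, Ulric=knight, Dax=knave, Enzo=knight, Ximena=knave.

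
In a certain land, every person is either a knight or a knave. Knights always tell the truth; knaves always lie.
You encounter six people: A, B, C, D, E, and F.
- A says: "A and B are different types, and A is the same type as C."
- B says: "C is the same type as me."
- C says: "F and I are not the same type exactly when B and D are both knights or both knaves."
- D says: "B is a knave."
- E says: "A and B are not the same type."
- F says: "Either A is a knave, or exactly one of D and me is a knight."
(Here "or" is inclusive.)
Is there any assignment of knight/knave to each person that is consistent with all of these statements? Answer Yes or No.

Yes

One consistent assignment: A=knave, B=knight, C=knight, D=knave, E=knight, F=knight.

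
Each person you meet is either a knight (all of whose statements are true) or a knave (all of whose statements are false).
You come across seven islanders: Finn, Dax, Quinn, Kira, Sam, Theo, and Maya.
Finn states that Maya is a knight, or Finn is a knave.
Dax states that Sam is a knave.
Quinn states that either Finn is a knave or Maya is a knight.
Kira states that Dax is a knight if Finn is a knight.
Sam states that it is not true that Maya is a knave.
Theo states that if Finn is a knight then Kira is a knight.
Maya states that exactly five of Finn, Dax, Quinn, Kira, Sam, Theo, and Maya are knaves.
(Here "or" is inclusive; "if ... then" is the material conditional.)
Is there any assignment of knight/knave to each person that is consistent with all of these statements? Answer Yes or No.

No

Checking all 128 assignments, each has at least one speaker whose statement's truth value contradicts their type.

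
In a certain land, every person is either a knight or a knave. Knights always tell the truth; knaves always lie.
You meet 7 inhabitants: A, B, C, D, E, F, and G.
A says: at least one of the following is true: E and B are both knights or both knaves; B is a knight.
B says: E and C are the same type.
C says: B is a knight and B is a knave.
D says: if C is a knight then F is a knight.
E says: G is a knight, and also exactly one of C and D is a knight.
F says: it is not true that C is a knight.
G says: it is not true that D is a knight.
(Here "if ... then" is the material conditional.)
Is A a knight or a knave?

Consistent assignments: {A=knight, B=knight, C=knave, D=knight, E=knave, F=knight, G=knave}
In every consistent assignment, A is a knight.

A is a knight.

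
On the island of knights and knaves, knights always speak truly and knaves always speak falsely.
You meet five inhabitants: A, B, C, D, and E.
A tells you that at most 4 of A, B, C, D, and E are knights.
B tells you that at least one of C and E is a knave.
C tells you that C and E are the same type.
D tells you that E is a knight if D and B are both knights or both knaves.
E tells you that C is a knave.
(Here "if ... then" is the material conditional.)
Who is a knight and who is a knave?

A is a knight; "at most 4 of A, B, C, D, and E are knights" is true, as required.
B is a knight, and the claim "at least one of C and E is a knave" is indeed true.
Since C is a knave, "C and E are the same type" needs to be false, which holds.
D (knight): "E is a knight if D and B are both knights or both knaves" — true. ✓
E is a knight; "C is a knave" is true, as required.

A is a knight, B is a knight, C is a knave, D is a knight, and E is a knight.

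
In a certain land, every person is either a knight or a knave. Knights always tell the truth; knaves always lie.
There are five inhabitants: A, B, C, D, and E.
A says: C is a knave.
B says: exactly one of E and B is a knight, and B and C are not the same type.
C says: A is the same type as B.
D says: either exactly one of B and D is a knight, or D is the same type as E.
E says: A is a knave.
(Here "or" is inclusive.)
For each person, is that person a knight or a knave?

Knights: A and D. Knaves: B, C, and E.

Since A is a knight, "C is a knave" needs to be true, which holds.
Since B is a knave, "exactly one of E and B is a knight, and B and C are not the same type" needs to be False, which holds.
Since C is a knave, "A is the same type as B" needs to be False, which holds.
Since D is a knight, "either exactly one of B and D is a knight, or D is the same type as E" needs to be true, which holds.
As a knave, E's statement "A is a knave" should be False; it is.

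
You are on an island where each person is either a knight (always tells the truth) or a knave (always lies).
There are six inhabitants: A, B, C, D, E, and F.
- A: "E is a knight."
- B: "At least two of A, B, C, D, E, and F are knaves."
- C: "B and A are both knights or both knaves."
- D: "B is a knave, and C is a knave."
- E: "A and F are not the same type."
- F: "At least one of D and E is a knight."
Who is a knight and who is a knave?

Knights: B. Knaves: A, C, D, E, and F.

A is a knave, and the claim "E is a knight" is indeed false.
B (knight): "at least two of A, B, C, D, E, and F are knaves" — true. ✓
Since C is a knave, "B and A are both knights or both knaves" needs to be false, which holds.
D is a knave, so "B is a knave, and C is a knave" must be false — and it is.
Since E is a knave, "A and F are not the same type" needs to be false, which holds.
Since F is a knave, "at least one of D and E is a knight" needs to be false, which holds.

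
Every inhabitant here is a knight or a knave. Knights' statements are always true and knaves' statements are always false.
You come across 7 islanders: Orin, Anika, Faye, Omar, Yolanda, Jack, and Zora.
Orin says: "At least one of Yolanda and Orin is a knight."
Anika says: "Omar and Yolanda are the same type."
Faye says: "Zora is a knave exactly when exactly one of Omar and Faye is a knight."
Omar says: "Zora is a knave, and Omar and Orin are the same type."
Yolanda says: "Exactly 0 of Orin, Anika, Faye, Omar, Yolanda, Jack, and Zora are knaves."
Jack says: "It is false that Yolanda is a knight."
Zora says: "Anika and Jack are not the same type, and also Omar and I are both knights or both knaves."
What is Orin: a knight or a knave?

Orin is a knight.

Consistent assignments: {Orin=knight, Anika=knight, Faye=knight, Omar=knave, Yolanda=knave, Jack=knight, Zora=knave}; {Orin=knight, Anika=knight, Faye=knave, Omar=knave, Yolanda=knave, Jack=knight, Zora=knave}
In every consistent assignment, Orin is a knight.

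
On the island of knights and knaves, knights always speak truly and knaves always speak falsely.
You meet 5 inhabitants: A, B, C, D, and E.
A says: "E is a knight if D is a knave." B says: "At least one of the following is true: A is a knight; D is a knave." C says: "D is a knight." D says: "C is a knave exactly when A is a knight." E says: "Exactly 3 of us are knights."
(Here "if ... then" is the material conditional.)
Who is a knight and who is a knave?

A is a knave, so "E is a knight if D is a knave" must be false — and it is.
As a knight, B's statement "at least one of the following is true: A is a knight; D is a knave" should be true; it is.
C is a knave, so "D is a knight" must be false — and it is.
D is a knave, so "C is a knave exactly when A is a knight" must be false — and it is.
E (knave): "exactly 3 of us are knights" — false. ✓

A is a knave, B is a knight, C is a knave, D is a knave, and E is a knave.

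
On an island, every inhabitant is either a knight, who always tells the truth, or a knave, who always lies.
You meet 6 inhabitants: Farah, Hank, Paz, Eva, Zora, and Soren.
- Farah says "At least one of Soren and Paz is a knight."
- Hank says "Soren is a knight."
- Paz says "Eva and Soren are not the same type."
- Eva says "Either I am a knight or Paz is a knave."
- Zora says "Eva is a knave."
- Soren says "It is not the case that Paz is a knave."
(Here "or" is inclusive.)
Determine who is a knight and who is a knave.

Farah is a knight, Hank is a knight, Paz is a knight, Eva is a knave, Zora is a knight, and Soren is a knight.

Farah is a knight; "at least one of Soren and Paz is a knight" is True, as required.
Hank (knight): "Soren is a knight" — True. ✓
Paz is a knight; "Eva and Soren are not the same type" is True, as required.
Eva (knave): "either I am a knight or Paz is a knave" — false. ✓
Since Zora is a knight, "Eva is a knave" needs to be True, which holds.
Since Soren is a knight, "it is not the case that Paz is a knave" needs to be True, which holds.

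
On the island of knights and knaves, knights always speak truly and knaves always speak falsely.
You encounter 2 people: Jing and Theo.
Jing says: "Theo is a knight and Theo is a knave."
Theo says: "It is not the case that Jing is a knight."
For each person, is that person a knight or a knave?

Knights: Theo. Knaves: Jing.

Jing is a knave, and the claim "Theo is a knight and Theo is a knave" is indeed False.
As a knight, Theo's statement "it is not the case that Jing is a knight" should be true; it is.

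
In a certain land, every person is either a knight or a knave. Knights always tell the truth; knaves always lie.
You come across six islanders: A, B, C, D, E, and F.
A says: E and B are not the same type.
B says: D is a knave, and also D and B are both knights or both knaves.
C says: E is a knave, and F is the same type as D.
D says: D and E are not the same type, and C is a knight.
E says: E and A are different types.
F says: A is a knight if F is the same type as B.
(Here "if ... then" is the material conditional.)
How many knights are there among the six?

The unique consistent assignment is A=knave, B=knave, C=knight, D=knight, E=knave, F=knight.
That has 3 knights.

3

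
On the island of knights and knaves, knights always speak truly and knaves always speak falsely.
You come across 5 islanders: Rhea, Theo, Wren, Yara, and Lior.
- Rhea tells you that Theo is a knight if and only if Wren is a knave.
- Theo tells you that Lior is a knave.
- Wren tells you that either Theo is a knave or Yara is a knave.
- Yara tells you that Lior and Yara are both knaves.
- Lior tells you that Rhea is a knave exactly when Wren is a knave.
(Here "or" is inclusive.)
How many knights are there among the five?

3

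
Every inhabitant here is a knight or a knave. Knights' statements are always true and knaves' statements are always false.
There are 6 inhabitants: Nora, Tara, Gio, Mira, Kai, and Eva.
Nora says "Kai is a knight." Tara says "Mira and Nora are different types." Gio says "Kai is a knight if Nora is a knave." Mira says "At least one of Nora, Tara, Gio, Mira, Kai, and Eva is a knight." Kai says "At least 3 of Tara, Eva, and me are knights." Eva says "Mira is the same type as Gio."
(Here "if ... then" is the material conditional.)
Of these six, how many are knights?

2

The unique consistent assignment is Nora=knave, Tara=knight, Gio=knave, Mira=knight, Kai=knave, Eva=knave.
That has 2 knights.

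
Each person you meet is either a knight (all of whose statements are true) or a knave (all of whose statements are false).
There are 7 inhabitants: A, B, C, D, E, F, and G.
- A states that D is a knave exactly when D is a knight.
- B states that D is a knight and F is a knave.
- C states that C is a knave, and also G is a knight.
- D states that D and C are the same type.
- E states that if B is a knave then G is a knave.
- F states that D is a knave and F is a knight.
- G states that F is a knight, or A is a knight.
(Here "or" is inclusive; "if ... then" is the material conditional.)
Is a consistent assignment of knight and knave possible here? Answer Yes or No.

No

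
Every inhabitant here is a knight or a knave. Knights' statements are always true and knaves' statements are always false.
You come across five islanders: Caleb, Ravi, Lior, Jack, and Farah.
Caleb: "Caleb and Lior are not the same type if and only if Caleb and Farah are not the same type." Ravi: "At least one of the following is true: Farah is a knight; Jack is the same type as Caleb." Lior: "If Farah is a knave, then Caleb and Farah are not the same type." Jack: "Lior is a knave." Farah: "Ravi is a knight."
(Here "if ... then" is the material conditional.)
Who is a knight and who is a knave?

Caleb (knight): "Caleb and Lior are not the same type if and only if Caleb and Farah are not the same type" — true. ✓
As a knight, Ravi's statement "at least one of the following is true: Farah is a knight; Jack is the same type as Caleb" should be true; it is.
Lior (knight): "if Farah is a knave, then Caleb and Farah are not the same type" — true. ✓
As a knave, Jack's statement "Lior is a knave" should be false; it is.
Farah is a knight, and the claim "Ravi is a knight" is indeed true.

Caleb is a knight, Ravi is a knight, Lior is a knight, Jack is a knave, and Farah is a knight.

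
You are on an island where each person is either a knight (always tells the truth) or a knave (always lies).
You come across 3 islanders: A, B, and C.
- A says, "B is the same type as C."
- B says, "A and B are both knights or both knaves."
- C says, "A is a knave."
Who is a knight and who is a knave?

Suppose A is a knave. Then A's statement "B is the same type as C" would have to be false. Checking the 4 ways to assign the others, none is consistent with every speaker.
(For instance, with B=knave, C=knave, A's claim "B is the same type as C" comes out true where it would need to be false.)
So A must be a knight, making "B is the same type as C" true. Taking A=knight, B=knave, C=knave, each remaining statement checks out:
  B (knave): "A and B are both knights or both knaves" — false. ✓
  C (knave): "A is a knave" — false. ✓
This is the unique consistent assignment.

A is a knight, B is a knave, and C is a knave.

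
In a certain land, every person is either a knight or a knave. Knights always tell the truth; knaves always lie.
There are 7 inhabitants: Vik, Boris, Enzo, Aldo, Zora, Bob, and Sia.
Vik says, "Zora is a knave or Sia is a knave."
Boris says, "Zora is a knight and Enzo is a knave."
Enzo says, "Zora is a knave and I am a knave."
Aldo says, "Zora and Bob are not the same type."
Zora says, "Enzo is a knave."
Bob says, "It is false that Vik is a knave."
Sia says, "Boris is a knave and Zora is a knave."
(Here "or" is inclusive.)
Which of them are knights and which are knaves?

As a knight, Vik's statement "Zora is a knave or Sia is a knave" should be true; it is.
Since Boris is a knight, "Zora is a knight and Enzo is a knave" needs to be true, which holds.
Enzo is a knave; "Zora is a knave and I am a knave" is False, as required.
Aldo (knave): "Zora and Bob are not the same type" — False. ✓
Zora is a knight; "Enzo is a knave" is true, as required.
Bob is a knight; "it is false that Vik is a knave" is true, as required.
Sia is a knave, so "Boris is a knave and Zora is a knave" must be False — and it is.

Vik is a knight, Boris is a knight, Enzo is a knave, Aldo is a knave, Zora is a knight, Bob is a knight, and Sia is a knave.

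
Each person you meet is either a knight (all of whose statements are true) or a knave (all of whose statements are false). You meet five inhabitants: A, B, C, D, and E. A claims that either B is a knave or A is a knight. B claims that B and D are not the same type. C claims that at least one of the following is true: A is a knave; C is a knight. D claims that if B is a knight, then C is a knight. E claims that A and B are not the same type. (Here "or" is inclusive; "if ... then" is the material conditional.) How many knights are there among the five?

2

The unique consistent assignment is A=knight, B=knight, C=knave, D=knave, E=knave.
That has 2 knights.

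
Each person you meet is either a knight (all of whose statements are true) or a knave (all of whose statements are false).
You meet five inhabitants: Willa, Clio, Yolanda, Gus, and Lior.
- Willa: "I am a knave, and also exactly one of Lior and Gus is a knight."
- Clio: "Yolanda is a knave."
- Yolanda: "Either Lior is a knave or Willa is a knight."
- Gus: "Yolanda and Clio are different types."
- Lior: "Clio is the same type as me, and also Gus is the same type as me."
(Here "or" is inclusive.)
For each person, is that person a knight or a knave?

Willa is a knave, Clio is a knight, Yolanda is a knave, Gus is a knight, and Lior is a knight.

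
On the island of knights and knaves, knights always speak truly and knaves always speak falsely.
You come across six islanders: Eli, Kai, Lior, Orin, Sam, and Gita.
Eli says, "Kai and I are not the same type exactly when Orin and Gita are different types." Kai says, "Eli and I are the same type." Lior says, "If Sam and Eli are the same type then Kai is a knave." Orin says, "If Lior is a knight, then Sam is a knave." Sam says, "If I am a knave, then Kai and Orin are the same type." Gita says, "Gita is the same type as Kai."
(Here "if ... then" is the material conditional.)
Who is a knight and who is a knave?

As a knight, Eli's statement "Kai and I are not the same type exactly when Orin and Gita are different types" should be True; it is.
Kai (knight): "Eli and I are the same type" — True. ✓
Lior is a knave, and the claim "if Sam and Eli are the same type then Kai is a knave" is indeed False.
As a knight, Orin's statement "if Lior is a knight, then Sam is a knave" should be True; it is.
Sam is a knight, and the claim "if I am a knave, then Kai and Orin are the same type" is indeed True.
Gita (knight): "Gita is the same type as Kai" — True. ✓

Knights: Eli, Kai, Orin, Sam, and Gita. Knaves: Lior.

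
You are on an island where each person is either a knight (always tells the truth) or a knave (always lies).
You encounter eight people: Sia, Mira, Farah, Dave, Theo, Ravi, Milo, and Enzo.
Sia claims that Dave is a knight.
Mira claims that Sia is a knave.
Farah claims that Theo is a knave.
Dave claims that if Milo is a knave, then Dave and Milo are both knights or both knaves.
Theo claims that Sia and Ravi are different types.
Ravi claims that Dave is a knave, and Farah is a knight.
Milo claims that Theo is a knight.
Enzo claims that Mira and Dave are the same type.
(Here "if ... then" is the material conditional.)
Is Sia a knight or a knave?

Sia is a knight.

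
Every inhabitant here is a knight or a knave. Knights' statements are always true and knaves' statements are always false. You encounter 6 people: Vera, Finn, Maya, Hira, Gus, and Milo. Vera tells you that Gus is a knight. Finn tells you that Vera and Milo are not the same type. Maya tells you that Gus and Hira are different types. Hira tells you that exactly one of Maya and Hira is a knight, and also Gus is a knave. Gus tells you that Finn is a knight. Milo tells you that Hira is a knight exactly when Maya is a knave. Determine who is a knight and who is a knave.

Vera is a knave, Finn is a knave, Maya is a knave, Hira is a knave, Gus is a knave, and Milo is a knave.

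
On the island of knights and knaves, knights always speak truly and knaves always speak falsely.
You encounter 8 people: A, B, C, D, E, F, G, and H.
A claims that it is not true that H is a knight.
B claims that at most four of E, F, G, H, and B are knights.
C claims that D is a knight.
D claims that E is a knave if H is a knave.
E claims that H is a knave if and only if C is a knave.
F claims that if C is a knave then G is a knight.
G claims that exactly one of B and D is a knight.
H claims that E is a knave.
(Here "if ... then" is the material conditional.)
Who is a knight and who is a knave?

A (knight): "it is not true that H is a knight" — True. ✓
Since B is a knight, "at most four of E, F, G, H, and B are knights" needs to be True, which holds.
C is a knave, so "D is a knight" must be false — and it is.
Since D is a knave, "E is a knave if H is a knave" needs to be false, which holds.
E is a knight, and the claim "H is a knave if and only if C is a knave" is indeed True.
F (knight): "if C is a knave then G is a knight" — True. ✓
As a knight, G's statement "exactly one of B and D is a knight" should be True; it is.
H (knave): "E is a knave" — false. ✓

Knights: A, B, E, F, and G. Knaves: C, D, and H.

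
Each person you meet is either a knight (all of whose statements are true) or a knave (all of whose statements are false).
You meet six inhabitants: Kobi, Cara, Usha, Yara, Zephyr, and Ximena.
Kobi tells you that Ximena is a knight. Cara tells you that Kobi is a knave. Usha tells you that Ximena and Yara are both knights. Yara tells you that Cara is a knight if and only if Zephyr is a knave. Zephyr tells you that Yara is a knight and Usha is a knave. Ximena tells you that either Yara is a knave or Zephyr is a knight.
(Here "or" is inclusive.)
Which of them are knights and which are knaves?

Knights: Kobi and Ximena. Knaves: Cara, Usha, Yara, and Zephyr.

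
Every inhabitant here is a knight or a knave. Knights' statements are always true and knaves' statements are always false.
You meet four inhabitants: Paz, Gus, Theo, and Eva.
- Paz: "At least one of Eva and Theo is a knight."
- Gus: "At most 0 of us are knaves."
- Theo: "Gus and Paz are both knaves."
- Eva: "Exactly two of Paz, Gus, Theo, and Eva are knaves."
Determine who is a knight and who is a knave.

Since Paz is a knight, "at least one of Eva and Theo is a knight" needs to be True, which holds.
Gus is a knave, so "at most 0 of us are knaves" must be False — and it is.
Theo (knave): "Gus and Paz are both knaves" — False. ✓
Eva (knight): "exactly two of Paz, Gus, Theo, and Eva are knaves" — True. ✓

Paz is a knight, Gus is a knave, Theo is a knave, and Eva is a knight.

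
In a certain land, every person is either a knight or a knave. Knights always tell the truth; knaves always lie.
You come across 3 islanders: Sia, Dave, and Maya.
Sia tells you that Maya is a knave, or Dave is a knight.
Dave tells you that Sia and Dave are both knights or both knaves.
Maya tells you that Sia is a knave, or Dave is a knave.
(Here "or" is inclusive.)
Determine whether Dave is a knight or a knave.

Consistent assignments: {Sia=knight, Dave=knight, Maya=knave}
In every consistent assignment, Dave is a knight.

Dave is a knight.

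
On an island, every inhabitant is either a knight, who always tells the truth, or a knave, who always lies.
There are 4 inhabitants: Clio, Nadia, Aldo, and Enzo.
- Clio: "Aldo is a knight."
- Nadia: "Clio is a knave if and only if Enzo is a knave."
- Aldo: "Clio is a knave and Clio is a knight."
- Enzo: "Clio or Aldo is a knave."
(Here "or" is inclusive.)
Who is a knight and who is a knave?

As a knave, Clio's statement "Aldo is a knight" should be false; it is.
Nadia is a knave, so "Clio is a knave if and only if Enzo is a knave" must be false — and it is.
Aldo is a knave, and the claim "Clio is a knave and Clio is a knight" is indeed false.
Enzo is a knight, and the claim "Clio or Aldo is a knave" is indeed True.

Knights: Enzo. Knaves: Clio, Nadia, and Aldo.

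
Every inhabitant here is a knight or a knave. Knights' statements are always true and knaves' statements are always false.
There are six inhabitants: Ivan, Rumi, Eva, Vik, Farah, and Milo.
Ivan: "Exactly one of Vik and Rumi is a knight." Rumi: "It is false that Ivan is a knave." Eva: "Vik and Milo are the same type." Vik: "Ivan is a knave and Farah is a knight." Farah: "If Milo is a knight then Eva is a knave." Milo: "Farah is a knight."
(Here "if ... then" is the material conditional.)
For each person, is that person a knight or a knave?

Ivan is a knight, Rumi is a knight, Eva is a knave, Vik is a knave, Farah is a knight, and Milo is a knight.

Since Ivan is a knight, "exactly one of Vik and Rumi is a knight" needs to be True, which holds.
Rumi is a knight, so "it is false that Ivan is a knave" must be True — and it is.
Eva is a knave, and the claim "Vik and Milo are the same type" is indeed False.
Vik is a knave; "Ivan is a knave and Farah is a knight" is False, as required.
Farah is a knight, and the claim "if Milo is a knight then Eva is a knave" is indeed True.
As a knight, Milo's statement "Farah is a knight" should be True; it is.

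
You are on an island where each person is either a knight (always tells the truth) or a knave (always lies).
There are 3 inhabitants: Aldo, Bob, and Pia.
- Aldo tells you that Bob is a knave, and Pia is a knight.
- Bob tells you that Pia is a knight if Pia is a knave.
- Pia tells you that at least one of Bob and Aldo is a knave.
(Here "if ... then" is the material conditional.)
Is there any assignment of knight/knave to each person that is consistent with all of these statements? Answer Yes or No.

Yes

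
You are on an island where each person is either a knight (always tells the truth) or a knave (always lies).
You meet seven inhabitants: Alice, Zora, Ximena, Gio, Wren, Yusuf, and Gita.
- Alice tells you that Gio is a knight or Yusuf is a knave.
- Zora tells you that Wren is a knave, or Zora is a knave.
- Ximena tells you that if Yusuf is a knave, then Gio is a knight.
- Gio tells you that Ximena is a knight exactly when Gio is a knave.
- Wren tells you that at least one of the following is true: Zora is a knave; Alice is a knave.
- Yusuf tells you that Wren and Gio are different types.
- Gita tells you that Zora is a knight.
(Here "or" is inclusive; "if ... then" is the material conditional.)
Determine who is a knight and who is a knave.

Alice is a knight, and the claim "Gio is a knight or Yusuf is a knave" is indeed true.
As a knight, Zora's statement "Wren is a knave, or Zora is a knave" should be true; it is.
Ximena is a knave; "if Yusuf is a knave, then Gio is a knight" is false, as required.
Gio is a knave; "Ximena is a knight exactly when Gio is a knave" is false, as required.
Wren is a knave, so "at least one of the following is true: Zora is a knave; Alice is a knave" must be false — and it is.
Yusuf is a knave, so "Wren and Gio are different types" must be false — and it is.
Gita is a knight; "Zora is a knight" is true, as required.

Alice is a knight, Zora is a knight, Ximena is a knave, Gio is a knave, Wren is a knave, Yusuf is a knave, and Gita is a knight.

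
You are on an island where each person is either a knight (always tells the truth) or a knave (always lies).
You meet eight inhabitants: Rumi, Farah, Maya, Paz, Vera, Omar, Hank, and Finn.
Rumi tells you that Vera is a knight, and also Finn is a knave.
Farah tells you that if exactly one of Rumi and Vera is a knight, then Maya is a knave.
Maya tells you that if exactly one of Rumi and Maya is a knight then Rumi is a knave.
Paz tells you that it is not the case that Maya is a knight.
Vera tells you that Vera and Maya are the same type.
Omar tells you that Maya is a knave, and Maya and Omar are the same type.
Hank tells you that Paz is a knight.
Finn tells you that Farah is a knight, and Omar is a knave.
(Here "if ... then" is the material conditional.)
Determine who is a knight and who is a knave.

Rumi (knave): "Vera is a knight, and also Finn is a knave" — False. ✓
Farah is a knight, and the claim "if exactly one of Rumi and Vera is a knight, then Maya is a knave" is indeed True.
Maya (knight): "if exactly one of Rumi and Maya is a knight then Rumi is a knave" — True. ✓
Paz is a knave, and the claim "it is not the case that Maya is a knight" is indeed False.
Since Vera is a knave, "Vera and Maya are the same type" needs to be False, which holds.
As a knave, Omar's statement "Maya is a knave, and Maya and Omar are the same type" should be False; it is.
Since Hank is a knave, "Paz is a knight" needs to be False, which holds.
As a knight, Finn's statement "Farah is a knight, and Omar is a knave" should be True; it is.

Rumi is a knave, Farah is a knight, Maya is a knight, Paz is a knave, Vera is a knave, Omar is a knave, Hank is a knave, and Finn is a knight.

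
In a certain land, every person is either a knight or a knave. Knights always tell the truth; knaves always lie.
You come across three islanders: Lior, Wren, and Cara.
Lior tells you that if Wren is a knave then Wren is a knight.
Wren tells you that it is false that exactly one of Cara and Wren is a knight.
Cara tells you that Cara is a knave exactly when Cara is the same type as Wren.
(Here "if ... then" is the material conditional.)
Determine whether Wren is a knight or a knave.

Consistent assignments: {Lior=knave, Wren=knave, Cara=knight}
In every consistent assignment, Wren is a knave.

Wren is a knave.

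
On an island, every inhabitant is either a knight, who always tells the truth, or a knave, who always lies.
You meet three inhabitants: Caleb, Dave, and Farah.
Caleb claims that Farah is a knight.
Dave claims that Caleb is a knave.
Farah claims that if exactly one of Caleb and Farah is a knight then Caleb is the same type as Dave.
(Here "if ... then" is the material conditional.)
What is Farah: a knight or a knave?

Consistent assignments: {Caleb=knight, Dave=knave, Farah=knight}
In every consistent assignment, Farah is a knight.

Farah is a knight.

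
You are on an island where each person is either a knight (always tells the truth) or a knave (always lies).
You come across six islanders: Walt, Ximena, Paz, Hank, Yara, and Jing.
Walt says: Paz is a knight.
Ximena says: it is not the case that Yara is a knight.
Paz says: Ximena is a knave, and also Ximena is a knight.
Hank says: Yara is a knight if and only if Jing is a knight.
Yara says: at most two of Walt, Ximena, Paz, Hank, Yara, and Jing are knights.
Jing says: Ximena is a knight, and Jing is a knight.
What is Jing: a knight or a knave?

Jing is a knave.

Consistent assignments: {Walt=knave, Ximena=knave, Paz=knave, Hank=knave, Yara=knight, Jing=knave}
In every consistent assignment, Jing is a knave.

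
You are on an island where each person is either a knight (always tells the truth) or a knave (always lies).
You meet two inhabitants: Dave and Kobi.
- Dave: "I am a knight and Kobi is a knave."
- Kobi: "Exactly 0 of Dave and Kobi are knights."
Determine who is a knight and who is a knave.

Dave is a knight and Kobi is a knave.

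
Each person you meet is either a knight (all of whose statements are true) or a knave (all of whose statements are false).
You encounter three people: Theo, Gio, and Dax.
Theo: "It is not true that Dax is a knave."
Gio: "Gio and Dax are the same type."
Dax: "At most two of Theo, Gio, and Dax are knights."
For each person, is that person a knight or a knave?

Suppose Theo is a knave. Then Theo's statement "it is not true that Dax is a knave" would have to be false. Checking the 4 ways to assign the others, none is consistent with every speaker.
(For instance, with Gio=knave, Dax=knight, Theo's claim "it is not true that Dax is a knave" comes out true where it would need to be false.)
So Theo must be a knight, making "it is not true that Dax is a knave" true. Taking Theo=knight, Gio=knave, Dax=knight, each remaining statement checks out:
  Gio (knave): "Gio and Dax are the same type" — false. ✓
  Dax (knight): "at most two of Theo, Gio, and Dax are knights" — true. ✓
This is the unique consistent assignment.

Theo is a knight, Gio is a knave, and Dax is a knight.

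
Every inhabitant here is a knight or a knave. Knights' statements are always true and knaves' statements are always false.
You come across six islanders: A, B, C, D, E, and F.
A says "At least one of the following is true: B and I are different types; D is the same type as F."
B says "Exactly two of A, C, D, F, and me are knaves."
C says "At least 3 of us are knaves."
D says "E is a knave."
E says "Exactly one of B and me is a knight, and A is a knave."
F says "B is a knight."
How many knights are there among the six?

2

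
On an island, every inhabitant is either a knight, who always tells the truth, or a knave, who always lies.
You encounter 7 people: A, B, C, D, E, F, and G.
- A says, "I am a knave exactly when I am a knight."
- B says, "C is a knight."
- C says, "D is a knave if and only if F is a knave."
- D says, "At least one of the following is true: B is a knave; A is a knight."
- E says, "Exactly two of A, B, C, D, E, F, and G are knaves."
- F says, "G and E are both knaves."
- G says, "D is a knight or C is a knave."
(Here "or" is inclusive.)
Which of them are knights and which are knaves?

A is a knave, so "I am a knave exactly when I am a knight" must be False — and it is.
B is a knave, and the claim "C is a knight" is indeed False.
C is a knave, and the claim "D is a knave if and only if F is a knave" is indeed False.
Since D is a knight, "at least one of the following is true: B is a knave; A is a knight" needs to be True, which holds.
E is a knave, so "exactly two of A, B, C, D, E, F, and G are knaves" must be False — and it is.
F (knave): "G and E are both knaves" — False. ✓
Since G is a knight, "D is a knight or C is a knave" needs to be True, which holds.

A is a knave, B is a knave, C is a knave, D is a knight, E is a knave, F is a knave, and G is a knight.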